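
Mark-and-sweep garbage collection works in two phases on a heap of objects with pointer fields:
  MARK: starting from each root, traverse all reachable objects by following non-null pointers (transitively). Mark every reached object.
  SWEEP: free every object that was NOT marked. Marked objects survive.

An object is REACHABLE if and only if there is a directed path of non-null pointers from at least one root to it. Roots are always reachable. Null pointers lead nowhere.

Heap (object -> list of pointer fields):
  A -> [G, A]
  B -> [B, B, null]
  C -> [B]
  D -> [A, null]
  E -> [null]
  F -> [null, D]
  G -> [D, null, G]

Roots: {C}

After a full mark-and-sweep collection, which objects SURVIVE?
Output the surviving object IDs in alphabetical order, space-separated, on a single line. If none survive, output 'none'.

Roots: C
Mark C: refs=B, marked=C
Mark B: refs=B B null, marked=B C
Unmarked (collected): A D E F G

Answer: B C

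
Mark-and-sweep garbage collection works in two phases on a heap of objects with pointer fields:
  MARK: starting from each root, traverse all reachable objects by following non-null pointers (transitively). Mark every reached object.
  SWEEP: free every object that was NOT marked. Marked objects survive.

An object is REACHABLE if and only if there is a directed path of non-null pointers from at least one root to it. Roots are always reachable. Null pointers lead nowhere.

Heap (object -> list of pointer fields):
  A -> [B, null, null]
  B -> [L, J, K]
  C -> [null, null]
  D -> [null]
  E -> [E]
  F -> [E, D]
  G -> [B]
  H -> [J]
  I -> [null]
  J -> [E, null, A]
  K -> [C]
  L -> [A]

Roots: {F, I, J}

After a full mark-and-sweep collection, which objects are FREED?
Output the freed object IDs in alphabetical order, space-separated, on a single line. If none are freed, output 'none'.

Roots: F I J
Mark F: refs=E D, marked=F
Mark I: refs=null, marked=F I
Mark J: refs=E null A, marked=F I J
Mark E: refs=E, marked=E F I J
Mark D: refs=null, marked=D E F I J
Mark A: refs=B null null, marked=A D E F I J
Mark B: refs=L J K, marked=A B D E F I J
Mark L: refs=A, marked=A B D E F I J L
Mark K: refs=C, marked=A B D E F I J K L
Mark C: refs=null null, marked=A B C D E F I J K L
Unmarked (collected): G H

Answer: G H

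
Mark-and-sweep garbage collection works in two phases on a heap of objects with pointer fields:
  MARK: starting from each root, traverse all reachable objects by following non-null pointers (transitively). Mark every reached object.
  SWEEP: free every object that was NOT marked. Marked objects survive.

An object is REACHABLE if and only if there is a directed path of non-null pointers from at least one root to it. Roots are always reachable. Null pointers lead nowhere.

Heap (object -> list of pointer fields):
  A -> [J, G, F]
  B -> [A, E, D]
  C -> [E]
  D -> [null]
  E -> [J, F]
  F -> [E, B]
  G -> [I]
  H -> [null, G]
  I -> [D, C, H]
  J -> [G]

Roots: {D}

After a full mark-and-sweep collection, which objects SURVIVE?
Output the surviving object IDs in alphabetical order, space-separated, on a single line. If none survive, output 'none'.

Answer: D

Derivation:
Roots: D
Mark D: refs=null, marked=D
Unmarked (collected): A B C E F G H I J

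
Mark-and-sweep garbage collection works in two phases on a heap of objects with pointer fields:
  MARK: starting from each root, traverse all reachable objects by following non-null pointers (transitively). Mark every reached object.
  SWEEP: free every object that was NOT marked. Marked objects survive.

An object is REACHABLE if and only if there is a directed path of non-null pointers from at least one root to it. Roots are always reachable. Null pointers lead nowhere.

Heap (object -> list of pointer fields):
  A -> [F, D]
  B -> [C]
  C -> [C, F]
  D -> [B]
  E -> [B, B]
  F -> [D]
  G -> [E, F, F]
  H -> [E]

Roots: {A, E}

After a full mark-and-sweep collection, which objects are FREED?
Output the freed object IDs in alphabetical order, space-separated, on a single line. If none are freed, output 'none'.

Roots: A E
Mark A: refs=F D, marked=A
Mark E: refs=B B, marked=A E
Mark F: refs=D, marked=A E F
Mark D: refs=B, marked=A D E F
Mark B: refs=C, marked=A B D E F
Mark C: refs=C F, marked=A B C D E F
Unmarked (collected): G H

Answer: G H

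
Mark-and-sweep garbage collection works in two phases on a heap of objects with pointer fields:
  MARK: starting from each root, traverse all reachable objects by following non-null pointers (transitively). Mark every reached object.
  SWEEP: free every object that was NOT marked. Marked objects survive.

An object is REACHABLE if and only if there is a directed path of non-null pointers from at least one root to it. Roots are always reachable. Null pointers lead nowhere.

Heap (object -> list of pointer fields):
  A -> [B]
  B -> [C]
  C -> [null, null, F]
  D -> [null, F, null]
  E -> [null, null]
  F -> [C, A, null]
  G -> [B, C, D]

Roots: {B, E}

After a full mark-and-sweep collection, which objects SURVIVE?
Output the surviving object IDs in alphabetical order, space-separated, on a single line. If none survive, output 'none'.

Answer: A B C E F

Derivation:
Roots: B E
Mark B: refs=C, marked=B
Mark E: refs=null null, marked=B E
Mark C: refs=null null F, marked=B C E
Mark F: refs=C A null, marked=B C E F
Mark A: refs=B, marked=A B C E F
Unmarked (collected): D G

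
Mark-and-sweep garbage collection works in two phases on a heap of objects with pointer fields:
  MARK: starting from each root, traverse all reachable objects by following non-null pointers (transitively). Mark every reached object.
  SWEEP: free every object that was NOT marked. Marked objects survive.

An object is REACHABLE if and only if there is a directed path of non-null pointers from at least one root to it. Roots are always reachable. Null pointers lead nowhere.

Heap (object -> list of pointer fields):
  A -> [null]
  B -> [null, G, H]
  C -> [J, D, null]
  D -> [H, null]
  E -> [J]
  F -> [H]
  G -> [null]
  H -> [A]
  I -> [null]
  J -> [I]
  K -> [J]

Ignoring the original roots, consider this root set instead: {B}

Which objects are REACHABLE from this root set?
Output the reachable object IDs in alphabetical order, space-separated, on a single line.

Roots: B
Mark B: refs=null G H, marked=B
Mark G: refs=null, marked=B G
Mark H: refs=A, marked=B G H
Mark A: refs=null, marked=A B G H
Unmarked (collected): C D E F I J K

Answer: A B G H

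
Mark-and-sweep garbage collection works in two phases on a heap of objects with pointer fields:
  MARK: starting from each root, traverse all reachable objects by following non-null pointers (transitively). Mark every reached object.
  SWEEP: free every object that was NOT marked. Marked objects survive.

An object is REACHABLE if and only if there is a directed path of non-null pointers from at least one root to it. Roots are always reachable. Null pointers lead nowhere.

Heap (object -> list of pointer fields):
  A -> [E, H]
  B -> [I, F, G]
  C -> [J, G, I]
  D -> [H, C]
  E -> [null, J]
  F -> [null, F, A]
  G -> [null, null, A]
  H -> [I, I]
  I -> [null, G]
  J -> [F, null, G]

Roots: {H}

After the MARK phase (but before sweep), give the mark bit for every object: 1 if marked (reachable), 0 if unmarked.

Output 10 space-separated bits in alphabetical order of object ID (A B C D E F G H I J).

Answer: 1 0 0 0 1 1 1 1 1 1

Derivation:
Roots: H
Mark H: refs=I I, marked=H
Mark I: refs=null G, marked=H I
Mark G: refs=null null A, marked=G H I
Mark A: refs=E H, marked=A G H I
Mark E: refs=null J, marked=A E G H I
Mark J: refs=F null G, marked=A E G H I J
Mark F: refs=null F A, marked=A E F G H I J
Unmarked (collected): B C D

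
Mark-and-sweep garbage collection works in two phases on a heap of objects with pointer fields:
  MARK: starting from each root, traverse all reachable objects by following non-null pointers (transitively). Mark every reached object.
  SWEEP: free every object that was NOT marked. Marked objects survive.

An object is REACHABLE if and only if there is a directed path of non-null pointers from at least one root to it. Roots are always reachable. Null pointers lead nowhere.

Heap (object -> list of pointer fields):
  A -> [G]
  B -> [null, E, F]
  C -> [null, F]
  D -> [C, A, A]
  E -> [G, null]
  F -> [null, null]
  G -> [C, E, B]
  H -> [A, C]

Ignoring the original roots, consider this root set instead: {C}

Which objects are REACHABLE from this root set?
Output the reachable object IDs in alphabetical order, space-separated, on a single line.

Answer: C F

Derivation:
Roots: C
Mark C: refs=null F, marked=C
Mark F: refs=null null, marked=C F
Unmarked (collected): A B D E G H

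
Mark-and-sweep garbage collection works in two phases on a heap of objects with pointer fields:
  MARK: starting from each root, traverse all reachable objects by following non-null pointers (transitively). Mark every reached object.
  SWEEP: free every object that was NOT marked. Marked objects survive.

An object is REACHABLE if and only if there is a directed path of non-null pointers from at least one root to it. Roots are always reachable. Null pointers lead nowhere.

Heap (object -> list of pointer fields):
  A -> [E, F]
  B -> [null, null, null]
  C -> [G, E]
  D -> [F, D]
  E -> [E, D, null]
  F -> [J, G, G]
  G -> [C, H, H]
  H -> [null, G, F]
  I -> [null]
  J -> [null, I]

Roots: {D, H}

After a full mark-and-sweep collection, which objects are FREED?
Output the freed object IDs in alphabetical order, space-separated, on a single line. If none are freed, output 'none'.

Answer: A B

Derivation:
Roots: D H
Mark D: refs=F D, marked=D
Mark H: refs=null G F, marked=D H
Mark F: refs=J G G, marked=D F H
Mark G: refs=C H H, marked=D F G H
Mark J: refs=null I, marked=D F G H J
Mark C: refs=G E, marked=C D F G H J
Mark I: refs=null, marked=C D F G H I J
Mark E: refs=E D null, marked=C D E F G H I J
Unmarked (collected): A B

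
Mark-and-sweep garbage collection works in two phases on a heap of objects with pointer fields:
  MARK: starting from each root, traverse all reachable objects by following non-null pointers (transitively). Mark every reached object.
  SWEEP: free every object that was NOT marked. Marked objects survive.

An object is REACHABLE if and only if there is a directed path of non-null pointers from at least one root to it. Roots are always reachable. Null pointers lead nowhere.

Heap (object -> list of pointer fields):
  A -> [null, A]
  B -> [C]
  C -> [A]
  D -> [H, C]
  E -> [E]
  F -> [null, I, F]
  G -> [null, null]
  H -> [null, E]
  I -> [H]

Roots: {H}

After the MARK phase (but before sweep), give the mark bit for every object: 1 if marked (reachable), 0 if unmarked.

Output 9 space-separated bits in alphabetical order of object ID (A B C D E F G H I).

Roots: H
Mark H: refs=null E, marked=H
Mark E: refs=E, marked=E H
Unmarked (collected): A B C D F G I

Answer: 0 0 0 0 1 0 0 1 0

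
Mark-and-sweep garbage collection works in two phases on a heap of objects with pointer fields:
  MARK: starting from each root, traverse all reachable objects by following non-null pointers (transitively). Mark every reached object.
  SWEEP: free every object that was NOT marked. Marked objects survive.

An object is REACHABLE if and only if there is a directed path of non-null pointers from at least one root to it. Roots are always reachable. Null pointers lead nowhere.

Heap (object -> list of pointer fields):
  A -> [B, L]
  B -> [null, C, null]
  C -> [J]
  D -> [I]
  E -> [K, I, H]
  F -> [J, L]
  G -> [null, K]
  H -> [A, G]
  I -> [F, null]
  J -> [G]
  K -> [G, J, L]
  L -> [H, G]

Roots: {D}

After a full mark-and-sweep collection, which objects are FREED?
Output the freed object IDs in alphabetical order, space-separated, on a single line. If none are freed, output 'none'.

Answer: E

Derivation:
Roots: D
Mark D: refs=I, marked=D
Mark I: refs=F null, marked=D I
Mark F: refs=J L, marked=D F I
Mark J: refs=G, marked=D F I J
Mark L: refs=H G, marked=D F I J L
Mark G: refs=null K, marked=D F G I J L
Mark H: refs=A G, marked=D F G H I J L
Mark K: refs=G J L, marked=D F G H I J K L
Mark A: refs=B L, marked=A D F G H I J K L
Mark B: refs=null C null, marked=A B D F G H I J K L
Mark C: refs=J, marked=A B C D F G H I J K L
Unmarked (collected): E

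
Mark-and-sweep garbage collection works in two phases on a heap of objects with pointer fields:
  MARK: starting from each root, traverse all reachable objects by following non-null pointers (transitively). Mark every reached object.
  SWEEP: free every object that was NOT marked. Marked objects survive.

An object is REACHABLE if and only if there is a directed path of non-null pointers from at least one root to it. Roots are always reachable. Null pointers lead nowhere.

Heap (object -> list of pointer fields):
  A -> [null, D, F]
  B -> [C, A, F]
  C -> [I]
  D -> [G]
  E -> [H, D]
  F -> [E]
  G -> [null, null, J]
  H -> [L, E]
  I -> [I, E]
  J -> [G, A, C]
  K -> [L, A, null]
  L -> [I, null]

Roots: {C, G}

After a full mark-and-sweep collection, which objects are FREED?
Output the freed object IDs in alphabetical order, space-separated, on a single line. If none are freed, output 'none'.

Roots: C G
Mark C: refs=I, marked=C
Mark G: refs=null null J, marked=C G
Mark I: refs=I E, marked=C G I
Mark J: refs=G A C, marked=C G I J
Mark E: refs=H D, marked=C E G I J
Mark A: refs=null D F, marked=A C E G I J
Mark H: refs=L E, marked=A C E G H I J
Mark D: refs=G, marked=A C D E G H I J
Mark F: refs=E, marked=A C D E F G H I J
Mark L: refs=I null, marked=A C D E F G H I J L
Unmarked (collected): B K

Answer: B K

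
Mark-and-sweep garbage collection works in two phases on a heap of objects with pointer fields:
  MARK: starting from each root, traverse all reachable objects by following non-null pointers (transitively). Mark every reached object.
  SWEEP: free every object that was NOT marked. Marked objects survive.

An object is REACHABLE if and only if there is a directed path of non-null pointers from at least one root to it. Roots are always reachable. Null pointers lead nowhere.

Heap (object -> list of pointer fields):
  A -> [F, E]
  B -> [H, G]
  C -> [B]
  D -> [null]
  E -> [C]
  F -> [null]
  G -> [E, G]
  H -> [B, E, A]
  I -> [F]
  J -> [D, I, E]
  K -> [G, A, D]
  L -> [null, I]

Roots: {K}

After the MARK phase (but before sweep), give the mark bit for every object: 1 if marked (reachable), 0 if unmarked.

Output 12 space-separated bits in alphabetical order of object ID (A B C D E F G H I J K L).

Roots: K
Mark K: refs=G A D, marked=K
Mark G: refs=E G, marked=G K
Mark A: refs=F E, marked=A G K
Mark D: refs=null, marked=A D G K
Mark E: refs=C, marked=A D E G K
Mark F: refs=null, marked=A D E F G K
Mark C: refs=B, marked=A C D E F G K
Mark B: refs=H G, marked=A B C D E F G K
Mark H: refs=B E A, marked=A B C D E F G H K
Unmarked (collected): I J L

Answer: 1 1 1 1 1 1 1 1 0 0 1 0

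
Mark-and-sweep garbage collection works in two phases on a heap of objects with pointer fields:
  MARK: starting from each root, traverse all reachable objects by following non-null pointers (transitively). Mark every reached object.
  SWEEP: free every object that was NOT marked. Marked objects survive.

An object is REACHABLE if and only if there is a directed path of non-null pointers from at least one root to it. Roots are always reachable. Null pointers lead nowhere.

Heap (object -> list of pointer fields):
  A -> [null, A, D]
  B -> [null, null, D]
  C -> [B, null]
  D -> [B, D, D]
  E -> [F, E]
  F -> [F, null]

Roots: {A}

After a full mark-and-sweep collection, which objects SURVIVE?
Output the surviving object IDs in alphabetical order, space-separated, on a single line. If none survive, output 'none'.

Answer: A B D

Derivation:
Roots: A
Mark A: refs=null A D, marked=A
Mark D: refs=B D D, marked=A D
Mark B: refs=null null D, marked=A B D
Unmarked (collected): C E F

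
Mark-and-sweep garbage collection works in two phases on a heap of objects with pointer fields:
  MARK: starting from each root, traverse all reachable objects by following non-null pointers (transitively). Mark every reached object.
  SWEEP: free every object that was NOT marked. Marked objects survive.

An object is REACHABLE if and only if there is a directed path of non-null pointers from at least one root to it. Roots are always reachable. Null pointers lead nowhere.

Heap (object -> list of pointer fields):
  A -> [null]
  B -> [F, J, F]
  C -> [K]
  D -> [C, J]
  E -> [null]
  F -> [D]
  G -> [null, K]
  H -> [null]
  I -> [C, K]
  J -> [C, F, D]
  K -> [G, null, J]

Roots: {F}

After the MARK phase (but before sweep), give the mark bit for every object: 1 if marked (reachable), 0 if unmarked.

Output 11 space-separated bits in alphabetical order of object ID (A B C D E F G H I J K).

Answer: 0 0 1 1 0 1 1 0 0 1 1

Derivation:
Roots: F
Mark F: refs=D, marked=F
Mark D: refs=C J, marked=D F
Mark C: refs=K, marked=C D F
Mark J: refs=C F D, marked=C D F J
Mark K: refs=G null J, marked=C D F J K
Mark G: refs=null K, marked=C D F G J K
Unmarked (collected): A B E H I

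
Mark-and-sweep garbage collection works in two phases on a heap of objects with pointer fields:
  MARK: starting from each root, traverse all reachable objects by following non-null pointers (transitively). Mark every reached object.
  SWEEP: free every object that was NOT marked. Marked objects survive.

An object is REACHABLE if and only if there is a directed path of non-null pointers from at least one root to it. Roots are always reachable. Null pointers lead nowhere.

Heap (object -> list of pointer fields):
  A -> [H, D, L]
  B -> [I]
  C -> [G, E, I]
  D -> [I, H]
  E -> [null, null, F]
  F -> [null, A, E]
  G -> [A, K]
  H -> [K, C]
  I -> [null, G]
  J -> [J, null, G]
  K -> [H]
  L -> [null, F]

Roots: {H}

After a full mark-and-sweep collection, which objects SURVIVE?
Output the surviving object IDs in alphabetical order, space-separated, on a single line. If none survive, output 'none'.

Roots: H
Mark H: refs=K C, marked=H
Mark K: refs=H, marked=H K
Mark C: refs=G E I, marked=C H K
Mark G: refs=A K, marked=C G H K
Mark E: refs=null null F, marked=C E G H K
Mark I: refs=null G, marked=C E G H I K
Mark A: refs=H D L, marked=A C E G H I K
Mark F: refs=null A E, marked=A C E F G H I K
Mark D: refs=I H, marked=A C D E F G H I K
Mark L: refs=null F, marked=A C D E F G H I K L
Unmarked (collected): B J

Answer: A C D E F G H I K L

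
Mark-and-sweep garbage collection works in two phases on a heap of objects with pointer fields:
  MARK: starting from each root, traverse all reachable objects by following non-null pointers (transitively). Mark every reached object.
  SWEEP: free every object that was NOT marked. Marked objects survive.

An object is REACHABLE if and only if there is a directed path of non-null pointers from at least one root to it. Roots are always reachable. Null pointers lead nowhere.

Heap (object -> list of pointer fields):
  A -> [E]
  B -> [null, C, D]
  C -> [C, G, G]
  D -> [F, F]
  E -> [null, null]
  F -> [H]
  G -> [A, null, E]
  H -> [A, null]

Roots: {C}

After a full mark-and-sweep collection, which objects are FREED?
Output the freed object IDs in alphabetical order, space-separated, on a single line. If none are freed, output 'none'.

Answer: B D F H

Derivation:
Roots: C
Mark C: refs=C G G, marked=C
Mark G: refs=A null E, marked=C G
Mark A: refs=E, marked=A C G
Mark E: refs=null null, marked=A C E G
Unmarked (collected): B D F H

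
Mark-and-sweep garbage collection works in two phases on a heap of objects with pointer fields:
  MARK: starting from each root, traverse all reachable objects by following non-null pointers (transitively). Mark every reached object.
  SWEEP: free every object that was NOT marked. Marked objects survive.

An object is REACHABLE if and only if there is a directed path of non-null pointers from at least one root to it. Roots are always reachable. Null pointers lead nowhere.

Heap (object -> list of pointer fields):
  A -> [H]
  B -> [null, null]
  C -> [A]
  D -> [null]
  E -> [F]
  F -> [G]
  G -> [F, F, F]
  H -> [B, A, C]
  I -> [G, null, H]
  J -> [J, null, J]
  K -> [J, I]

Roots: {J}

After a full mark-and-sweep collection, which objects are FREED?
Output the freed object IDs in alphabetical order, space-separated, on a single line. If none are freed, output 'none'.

Roots: J
Mark J: refs=J null J, marked=J
Unmarked (collected): A B C D E F G H I K

Answer: A B C D E F G H I K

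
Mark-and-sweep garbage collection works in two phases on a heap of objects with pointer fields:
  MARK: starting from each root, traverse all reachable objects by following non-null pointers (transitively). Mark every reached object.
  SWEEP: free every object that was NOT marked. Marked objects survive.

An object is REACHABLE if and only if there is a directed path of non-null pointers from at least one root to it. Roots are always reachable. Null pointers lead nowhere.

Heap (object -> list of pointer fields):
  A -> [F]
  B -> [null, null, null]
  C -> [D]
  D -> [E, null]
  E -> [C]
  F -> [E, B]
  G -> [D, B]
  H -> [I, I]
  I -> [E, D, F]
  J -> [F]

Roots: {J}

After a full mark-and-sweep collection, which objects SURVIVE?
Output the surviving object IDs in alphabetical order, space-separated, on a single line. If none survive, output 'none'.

Answer: B C D E F J

Derivation:
Roots: J
Mark J: refs=F, marked=J
Mark F: refs=E B, marked=F J
Mark E: refs=C, marked=E F J
Mark B: refs=null null null, marked=B E F J
Mark C: refs=D, marked=B C E F J
Mark D: refs=E null, marked=B C D E F J
Unmarked (collected): A G H I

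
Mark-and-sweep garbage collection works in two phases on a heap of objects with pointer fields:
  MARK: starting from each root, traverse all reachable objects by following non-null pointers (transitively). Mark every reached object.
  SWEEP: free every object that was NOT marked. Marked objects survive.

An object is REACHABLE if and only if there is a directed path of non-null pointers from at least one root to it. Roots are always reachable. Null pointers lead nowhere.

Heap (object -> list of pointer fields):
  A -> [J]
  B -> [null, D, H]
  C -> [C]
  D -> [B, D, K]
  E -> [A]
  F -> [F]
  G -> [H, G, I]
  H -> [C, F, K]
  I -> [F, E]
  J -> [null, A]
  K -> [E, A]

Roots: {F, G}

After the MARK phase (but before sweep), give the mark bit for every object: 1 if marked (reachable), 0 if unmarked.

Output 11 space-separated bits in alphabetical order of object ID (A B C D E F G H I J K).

Answer: 1 0 1 0 1 1 1 1 1 1 1

Derivation:
Roots: F G
Mark F: refs=F, marked=F
Mark G: refs=H G I, marked=F G
Mark H: refs=C F K, marked=F G H
Mark I: refs=F E, marked=F G H I
Mark C: refs=C, marked=C F G H I
Mark K: refs=E A, marked=C F G H I K
Mark E: refs=A, marked=C E F G H I K
Mark A: refs=J, marked=A C E F G H I K
Mark J: refs=null A, marked=A C E F G H I J K
Unmarked (collected): B D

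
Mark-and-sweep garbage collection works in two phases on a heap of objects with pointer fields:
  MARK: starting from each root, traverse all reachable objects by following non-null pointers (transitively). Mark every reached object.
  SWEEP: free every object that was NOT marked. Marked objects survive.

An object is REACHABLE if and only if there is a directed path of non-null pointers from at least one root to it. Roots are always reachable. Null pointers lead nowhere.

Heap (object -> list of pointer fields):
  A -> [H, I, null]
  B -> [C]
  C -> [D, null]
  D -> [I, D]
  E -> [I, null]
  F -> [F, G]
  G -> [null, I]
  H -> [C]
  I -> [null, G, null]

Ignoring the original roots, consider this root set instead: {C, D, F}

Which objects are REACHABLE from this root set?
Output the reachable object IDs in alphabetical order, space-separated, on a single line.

Answer: C D F G I

Derivation:
Roots: C D F
Mark C: refs=D null, marked=C
Mark D: refs=I D, marked=C D
Mark F: refs=F G, marked=C D F
Mark I: refs=null G null, marked=C D F I
Mark G: refs=null I, marked=C D F G I
Unmarked (collected): A B E H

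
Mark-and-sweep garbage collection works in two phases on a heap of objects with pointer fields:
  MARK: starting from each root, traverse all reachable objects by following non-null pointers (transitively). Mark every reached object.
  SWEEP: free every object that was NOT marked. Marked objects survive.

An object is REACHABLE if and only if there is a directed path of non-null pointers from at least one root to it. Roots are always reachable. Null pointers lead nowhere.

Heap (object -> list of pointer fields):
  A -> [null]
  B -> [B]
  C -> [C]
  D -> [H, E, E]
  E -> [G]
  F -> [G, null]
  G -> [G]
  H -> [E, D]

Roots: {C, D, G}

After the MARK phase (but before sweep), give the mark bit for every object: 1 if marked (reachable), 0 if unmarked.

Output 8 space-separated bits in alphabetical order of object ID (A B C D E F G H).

Roots: C D G
Mark C: refs=C, marked=C
Mark D: refs=H E E, marked=C D
Mark G: refs=G, marked=C D G
Mark H: refs=E D, marked=C D G H
Mark E: refs=G, marked=C D E G H
Unmarked (collected): A B F

Answer: 0 0 1 1 1 0 1 1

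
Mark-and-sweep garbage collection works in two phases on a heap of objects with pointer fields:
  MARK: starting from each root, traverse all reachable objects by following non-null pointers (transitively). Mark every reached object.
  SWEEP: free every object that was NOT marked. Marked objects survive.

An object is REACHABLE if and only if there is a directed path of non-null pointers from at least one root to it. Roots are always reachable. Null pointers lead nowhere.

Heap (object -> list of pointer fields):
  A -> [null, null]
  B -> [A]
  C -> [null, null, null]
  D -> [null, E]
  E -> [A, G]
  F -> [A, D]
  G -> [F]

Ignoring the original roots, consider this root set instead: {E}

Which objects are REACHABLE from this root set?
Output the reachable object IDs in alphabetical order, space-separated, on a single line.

Roots: E
Mark E: refs=A G, marked=E
Mark A: refs=null null, marked=A E
Mark G: refs=F, marked=A E G
Mark F: refs=A D, marked=A E F G
Mark D: refs=null E, marked=A D E F G
Unmarked (collected): B C

Answer: A D E F G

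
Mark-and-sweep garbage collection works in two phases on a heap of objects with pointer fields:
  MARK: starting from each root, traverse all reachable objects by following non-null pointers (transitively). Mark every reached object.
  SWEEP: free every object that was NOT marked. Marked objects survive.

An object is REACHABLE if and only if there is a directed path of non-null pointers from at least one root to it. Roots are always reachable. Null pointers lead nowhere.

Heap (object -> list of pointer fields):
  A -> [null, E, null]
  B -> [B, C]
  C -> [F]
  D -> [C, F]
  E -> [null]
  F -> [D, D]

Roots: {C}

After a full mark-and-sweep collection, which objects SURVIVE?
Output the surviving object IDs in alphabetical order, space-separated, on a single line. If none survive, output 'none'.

Answer: C D F

Derivation:
Roots: C
Mark C: refs=F, marked=C
Mark F: refs=D D, marked=C F
Mark D: refs=C F, marked=C D F
Unmarked (collected): A B E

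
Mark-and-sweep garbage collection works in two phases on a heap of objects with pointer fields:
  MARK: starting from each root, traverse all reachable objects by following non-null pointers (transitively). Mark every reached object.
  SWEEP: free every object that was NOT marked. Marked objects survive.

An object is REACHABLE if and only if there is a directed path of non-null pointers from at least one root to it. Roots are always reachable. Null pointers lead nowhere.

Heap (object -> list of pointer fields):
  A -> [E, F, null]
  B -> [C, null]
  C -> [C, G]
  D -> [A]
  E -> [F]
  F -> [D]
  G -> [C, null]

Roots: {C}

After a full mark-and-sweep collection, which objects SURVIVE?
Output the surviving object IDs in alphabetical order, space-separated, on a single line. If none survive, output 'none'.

Answer: C G

Derivation:
Roots: C
Mark C: refs=C G, marked=C
Mark G: refs=C null, marked=C G
Unmarked (collected): A B D E F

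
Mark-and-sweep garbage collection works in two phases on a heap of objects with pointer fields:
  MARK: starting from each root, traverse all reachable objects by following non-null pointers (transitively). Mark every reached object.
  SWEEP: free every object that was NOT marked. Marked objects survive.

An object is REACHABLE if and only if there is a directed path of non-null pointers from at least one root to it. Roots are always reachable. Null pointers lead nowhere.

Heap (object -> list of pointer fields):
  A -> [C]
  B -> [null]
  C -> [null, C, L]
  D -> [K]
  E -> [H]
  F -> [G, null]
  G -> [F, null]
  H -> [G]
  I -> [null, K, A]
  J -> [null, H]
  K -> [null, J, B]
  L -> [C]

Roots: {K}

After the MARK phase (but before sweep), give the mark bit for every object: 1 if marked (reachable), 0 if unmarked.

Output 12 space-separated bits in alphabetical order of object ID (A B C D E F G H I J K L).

Roots: K
Mark K: refs=null J B, marked=K
Mark J: refs=null H, marked=J K
Mark B: refs=null, marked=B J K
Mark H: refs=G, marked=B H J K
Mark G: refs=F null, marked=B G H J K
Mark F: refs=G null, marked=B F G H J K
Unmarked (collected): A C D E I L

Answer: 0 1 0 0 0 1 1 1 0 1 1 0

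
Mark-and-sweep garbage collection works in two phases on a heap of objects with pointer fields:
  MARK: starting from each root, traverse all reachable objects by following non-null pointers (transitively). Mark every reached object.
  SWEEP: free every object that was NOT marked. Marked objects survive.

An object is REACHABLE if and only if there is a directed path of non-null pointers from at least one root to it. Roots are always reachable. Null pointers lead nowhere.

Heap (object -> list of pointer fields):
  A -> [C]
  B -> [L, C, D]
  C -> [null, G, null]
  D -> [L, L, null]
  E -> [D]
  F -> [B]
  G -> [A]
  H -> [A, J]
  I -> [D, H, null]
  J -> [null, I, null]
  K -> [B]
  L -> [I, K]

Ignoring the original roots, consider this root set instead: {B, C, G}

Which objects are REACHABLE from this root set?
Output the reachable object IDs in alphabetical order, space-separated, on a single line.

Roots: B C G
Mark B: refs=L C D, marked=B
Mark C: refs=null G null, marked=B C
Mark G: refs=A, marked=B C G
Mark L: refs=I K, marked=B C G L
Mark D: refs=L L null, marked=B C D G L
Mark A: refs=C, marked=A B C D G L
Mark I: refs=D H null, marked=A B C D G I L
Mark K: refs=B, marked=A B C D G I K L
Mark H: refs=A J, marked=A B C D G H I K L
Mark J: refs=null I null, marked=A B C D G H I J K L
Unmarked (collected): E F

Answer: A B C D G H I J K L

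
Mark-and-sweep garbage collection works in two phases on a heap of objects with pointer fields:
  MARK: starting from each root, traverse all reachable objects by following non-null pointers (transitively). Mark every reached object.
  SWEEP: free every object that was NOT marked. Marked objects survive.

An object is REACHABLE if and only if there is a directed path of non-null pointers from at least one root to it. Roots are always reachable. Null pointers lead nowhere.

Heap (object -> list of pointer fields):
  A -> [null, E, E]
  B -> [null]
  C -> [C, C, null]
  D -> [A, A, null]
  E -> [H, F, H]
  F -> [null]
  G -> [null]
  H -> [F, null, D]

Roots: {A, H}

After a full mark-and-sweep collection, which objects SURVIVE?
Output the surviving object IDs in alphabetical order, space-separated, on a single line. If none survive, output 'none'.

Answer: A D E F H

Derivation:
Roots: A H
Mark A: refs=null E E, marked=A
Mark H: refs=F null D, marked=A H
Mark E: refs=H F H, marked=A E H
Mark F: refs=null, marked=A E F H
Mark D: refs=A A null, marked=A D E F H
Unmarked (collected): B C G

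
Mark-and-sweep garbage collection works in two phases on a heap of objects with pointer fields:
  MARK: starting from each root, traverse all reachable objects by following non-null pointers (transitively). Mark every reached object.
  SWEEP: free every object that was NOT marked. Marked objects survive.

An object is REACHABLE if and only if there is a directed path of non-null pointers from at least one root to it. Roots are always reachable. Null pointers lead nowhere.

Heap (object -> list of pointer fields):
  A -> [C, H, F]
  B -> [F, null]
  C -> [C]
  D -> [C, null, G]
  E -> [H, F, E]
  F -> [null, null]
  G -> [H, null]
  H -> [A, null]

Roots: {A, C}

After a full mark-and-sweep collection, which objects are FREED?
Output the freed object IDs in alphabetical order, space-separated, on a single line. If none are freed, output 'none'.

Roots: A C
Mark A: refs=C H F, marked=A
Mark C: refs=C, marked=A C
Mark H: refs=A null, marked=A C H
Mark F: refs=null null, marked=A C F H
Unmarked (collected): B D E G

Answer: B D E G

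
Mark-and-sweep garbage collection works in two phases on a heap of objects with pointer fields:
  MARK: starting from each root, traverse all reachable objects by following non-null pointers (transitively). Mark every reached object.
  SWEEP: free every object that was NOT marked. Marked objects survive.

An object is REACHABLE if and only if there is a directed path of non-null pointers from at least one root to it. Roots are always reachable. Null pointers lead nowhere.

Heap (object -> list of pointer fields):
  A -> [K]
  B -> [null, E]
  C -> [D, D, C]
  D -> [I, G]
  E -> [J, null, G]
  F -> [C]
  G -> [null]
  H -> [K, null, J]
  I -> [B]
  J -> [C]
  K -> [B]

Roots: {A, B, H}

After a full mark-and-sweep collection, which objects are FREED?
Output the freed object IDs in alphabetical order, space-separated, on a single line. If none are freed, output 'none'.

Roots: A B H
Mark A: refs=K, marked=A
Mark B: refs=null E, marked=A B
Mark H: refs=K null J, marked=A B H
Mark K: refs=B, marked=A B H K
Mark E: refs=J null G, marked=A B E H K
Mark J: refs=C, marked=A B E H J K
Mark G: refs=null, marked=A B E G H J K
Mark C: refs=D D C, marked=A B C E G H J K
Mark D: refs=I G, marked=A B C D E G H J K
Mark I: refs=B, marked=A B C D E G H I J K
Unmarked (collected): F

Answer: F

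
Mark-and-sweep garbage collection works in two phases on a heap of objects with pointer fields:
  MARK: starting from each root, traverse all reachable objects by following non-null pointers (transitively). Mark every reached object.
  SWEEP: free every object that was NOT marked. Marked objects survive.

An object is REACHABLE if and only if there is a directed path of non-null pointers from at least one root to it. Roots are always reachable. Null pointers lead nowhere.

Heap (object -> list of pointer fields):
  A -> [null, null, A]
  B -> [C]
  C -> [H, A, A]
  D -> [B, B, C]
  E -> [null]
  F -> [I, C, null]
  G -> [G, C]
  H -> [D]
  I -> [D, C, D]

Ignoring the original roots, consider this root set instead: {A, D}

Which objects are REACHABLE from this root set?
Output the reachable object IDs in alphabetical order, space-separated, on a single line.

Answer: A B C D H

Derivation:
Roots: A D
Mark A: refs=null null A, marked=A
Mark D: refs=B B C, marked=A D
Mark B: refs=C, marked=A B D
Mark C: refs=H A A, marked=A B C D
Mark H: refs=D, marked=A B C D H
Unmarked (collected): E F G I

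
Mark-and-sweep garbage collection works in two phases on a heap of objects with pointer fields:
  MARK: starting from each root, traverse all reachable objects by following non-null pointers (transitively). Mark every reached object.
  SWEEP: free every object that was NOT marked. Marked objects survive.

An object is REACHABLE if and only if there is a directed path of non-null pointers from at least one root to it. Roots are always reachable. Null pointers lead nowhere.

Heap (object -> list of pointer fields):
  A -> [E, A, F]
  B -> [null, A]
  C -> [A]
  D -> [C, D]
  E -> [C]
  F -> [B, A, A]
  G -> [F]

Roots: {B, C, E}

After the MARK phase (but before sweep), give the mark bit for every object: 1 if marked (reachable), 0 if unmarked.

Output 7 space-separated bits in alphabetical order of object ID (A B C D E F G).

Answer: 1 1 1 0 1 1 0

Derivation:
Roots: B C E
Mark B: refs=null A, marked=B
Mark C: refs=A, marked=B C
Mark E: refs=C, marked=B C E
Mark A: refs=E A F, marked=A B C E
Mark F: refs=B A A, marked=A B C E F
Unmarked (collected): D G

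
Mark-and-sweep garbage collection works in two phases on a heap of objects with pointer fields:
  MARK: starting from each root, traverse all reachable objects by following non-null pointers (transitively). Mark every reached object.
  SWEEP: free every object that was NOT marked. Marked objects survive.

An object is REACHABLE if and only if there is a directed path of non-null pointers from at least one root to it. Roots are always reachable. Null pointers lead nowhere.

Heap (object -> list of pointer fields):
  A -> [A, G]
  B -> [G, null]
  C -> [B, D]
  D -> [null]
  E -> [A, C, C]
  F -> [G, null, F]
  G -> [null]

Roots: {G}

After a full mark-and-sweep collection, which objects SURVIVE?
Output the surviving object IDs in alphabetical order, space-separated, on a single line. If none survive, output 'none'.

Answer: G

Derivation:
Roots: G
Mark G: refs=null, marked=G
Unmarked (collected): A B C D E F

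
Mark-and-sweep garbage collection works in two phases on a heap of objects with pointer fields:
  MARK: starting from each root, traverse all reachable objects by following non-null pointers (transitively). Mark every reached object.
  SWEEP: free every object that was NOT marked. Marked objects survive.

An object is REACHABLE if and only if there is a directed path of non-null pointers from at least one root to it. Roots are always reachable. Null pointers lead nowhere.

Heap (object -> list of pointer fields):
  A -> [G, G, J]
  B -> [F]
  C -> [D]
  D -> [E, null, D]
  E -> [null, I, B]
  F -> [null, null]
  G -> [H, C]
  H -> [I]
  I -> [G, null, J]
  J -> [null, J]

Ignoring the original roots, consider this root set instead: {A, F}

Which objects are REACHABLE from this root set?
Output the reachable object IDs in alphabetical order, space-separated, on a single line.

Answer: A B C D E F G H I J

Derivation:
Roots: A F
Mark A: refs=G G J, marked=A
Mark F: refs=null null, marked=A F
Mark G: refs=H C, marked=A F G
Mark J: refs=null J, marked=A F G J
Mark H: refs=I, marked=A F G H J
Mark C: refs=D, marked=A C F G H J
Mark I: refs=G null J, marked=A C F G H I J
Mark D: refs=E null D, marked=A C D F G H I J
Mark E: refs=null I B, marked=A C D E F G H I J
Mark B: refs=F, marked=A B C D E F G H I J
Unmarked (collected): (none)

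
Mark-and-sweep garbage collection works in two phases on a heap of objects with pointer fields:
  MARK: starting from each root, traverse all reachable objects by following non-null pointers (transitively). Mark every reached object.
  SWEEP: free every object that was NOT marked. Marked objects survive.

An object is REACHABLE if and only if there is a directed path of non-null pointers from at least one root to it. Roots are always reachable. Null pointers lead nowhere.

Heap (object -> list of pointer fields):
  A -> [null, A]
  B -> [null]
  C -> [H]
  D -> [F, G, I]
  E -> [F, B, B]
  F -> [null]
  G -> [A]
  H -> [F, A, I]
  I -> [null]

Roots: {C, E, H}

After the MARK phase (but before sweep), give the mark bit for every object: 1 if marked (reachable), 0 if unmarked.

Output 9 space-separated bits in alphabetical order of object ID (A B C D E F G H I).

Roots: C E H
Mark C: refs=H, marked=C
Mark E: refs=F B B, marked=C E
Mark H: refs=F A I, marked=C E H
Mark F: refs=null, marked=C E F H
Mark B: refs=null, marked=B C E F H
Mark A: refs=null A, marked=A B C E F H
Mark I: refs=null, marked=A B C E F H I
Unmarked (collected): D G

Answer: 1 1 1 0 1 1 0 1 1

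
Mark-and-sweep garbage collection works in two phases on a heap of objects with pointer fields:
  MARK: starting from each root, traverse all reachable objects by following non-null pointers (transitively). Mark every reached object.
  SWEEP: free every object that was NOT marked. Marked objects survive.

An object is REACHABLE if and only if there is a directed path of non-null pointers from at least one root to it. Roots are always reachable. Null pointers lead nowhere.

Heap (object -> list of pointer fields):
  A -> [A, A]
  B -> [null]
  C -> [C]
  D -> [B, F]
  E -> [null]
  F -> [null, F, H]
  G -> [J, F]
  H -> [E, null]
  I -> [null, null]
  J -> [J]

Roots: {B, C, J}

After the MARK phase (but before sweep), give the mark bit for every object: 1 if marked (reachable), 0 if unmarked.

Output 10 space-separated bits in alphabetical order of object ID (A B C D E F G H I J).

Answer: 0 1 1 0 0 0 0 0 0 1

Derivation:
Roots: B C J
Mark B: refs=null, marked=B
Mark C: refs=C, marked=B C
Mark J: refs=J, marked=B C J
Unmarked (collected): A D E F G H I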